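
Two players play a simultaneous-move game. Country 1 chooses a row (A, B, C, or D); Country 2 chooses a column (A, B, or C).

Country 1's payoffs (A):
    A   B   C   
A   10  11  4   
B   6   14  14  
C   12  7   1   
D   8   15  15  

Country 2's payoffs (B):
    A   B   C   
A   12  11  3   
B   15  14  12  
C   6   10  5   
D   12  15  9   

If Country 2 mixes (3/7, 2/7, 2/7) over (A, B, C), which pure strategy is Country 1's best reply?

D

Country 1's best reply maximizes expected payoff against the mix.
A: (3/7)·10 + (2/7)·11 + (2/7)·4 = 60/7
B: (3/7)·6 + (2/7)·14 + (2/7)·14 = 74/7
C: (3/7)·12 + (2/7)·7 + (2/7)·1 = 52/7
D: (3/7)·8 + (2/7)·15 + (2/7)·15 = 12
Highest expected payoff is 12, from D.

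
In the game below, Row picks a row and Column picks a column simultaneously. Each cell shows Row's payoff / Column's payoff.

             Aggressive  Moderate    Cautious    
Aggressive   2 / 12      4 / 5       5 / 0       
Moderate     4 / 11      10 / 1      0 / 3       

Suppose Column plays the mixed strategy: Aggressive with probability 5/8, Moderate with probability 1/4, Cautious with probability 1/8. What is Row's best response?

Compute Row's expected payoff from each pure strategy against the given mix.
Aggressive: (5/8)·2 + (1/4)·4 + (1/8)·5 = 23/8
Moderate: (5/8)·4 + (1/4)·10 + (1/8)·0 = 5
Highest expected payoff is 5, from Moderate.

Moderate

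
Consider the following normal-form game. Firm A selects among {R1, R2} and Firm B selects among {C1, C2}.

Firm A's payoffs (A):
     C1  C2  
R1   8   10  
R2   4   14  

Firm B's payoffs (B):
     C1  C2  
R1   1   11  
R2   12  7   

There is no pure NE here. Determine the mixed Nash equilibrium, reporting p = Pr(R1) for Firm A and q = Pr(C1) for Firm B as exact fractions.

In a mixed NE each player is indifferent between their pure strategies, so the opponent's mix sets the indifference.
Firm B indifferent between C1 and C2: p·1 + (1−p)·12 = p·11 + (1−p)·7 ⟹ 12 + (-11)p = 7 + 4p ⟹ p = 1/3.
Firm A indifferent between R1 and R2: q·8 + (1−q)·10 = q·4 + (1−q)·14 ⟹ 10 + (-2)q = 14 + (-10)q ⟹ q = 1/2.

p = 1/3, q = 1/2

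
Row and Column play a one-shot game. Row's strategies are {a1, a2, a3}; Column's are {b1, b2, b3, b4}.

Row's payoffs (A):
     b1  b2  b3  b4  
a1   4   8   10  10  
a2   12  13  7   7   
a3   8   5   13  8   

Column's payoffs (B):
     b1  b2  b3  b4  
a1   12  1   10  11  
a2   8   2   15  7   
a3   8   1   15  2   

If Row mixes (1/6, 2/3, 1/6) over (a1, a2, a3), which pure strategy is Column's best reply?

Compute Column's expected payoff from each pure strategy against the given mix.
b1: (1/6)·12 + (2/3)·8 + (1/6)·8 = 26/3
b2: (1/6)·1 + (2/3)·2 + (1/6)·1 = 5/3
b3: (1/6)·10 + (2/3)·15 + (1/6)·15 = 85/6
b4: (1/6)·11 + (2/3)·7 + (1/6)·2 = 41/6
Highest expected payoff is 85/6, from b3.

b3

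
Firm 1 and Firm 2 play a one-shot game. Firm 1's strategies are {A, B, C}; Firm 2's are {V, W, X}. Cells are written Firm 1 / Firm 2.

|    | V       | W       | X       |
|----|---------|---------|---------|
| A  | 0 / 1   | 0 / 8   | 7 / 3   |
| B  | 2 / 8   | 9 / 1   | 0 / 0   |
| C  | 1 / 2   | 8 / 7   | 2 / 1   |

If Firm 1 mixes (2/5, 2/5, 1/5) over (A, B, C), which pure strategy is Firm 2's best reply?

Compute Firm 2's expected payoff from each pure strategy against the given mix.
V: (2/5)·1 + (2/5)·8 + (1/5)·2 = 4
W: (2/5)·8 + (2/5)·1 + (1/5)·7 = 5
X: (2/5)·3 + (2/5)·0 + (1/5)·1 = 7/5
Highest expected payoff is 5, from W.

W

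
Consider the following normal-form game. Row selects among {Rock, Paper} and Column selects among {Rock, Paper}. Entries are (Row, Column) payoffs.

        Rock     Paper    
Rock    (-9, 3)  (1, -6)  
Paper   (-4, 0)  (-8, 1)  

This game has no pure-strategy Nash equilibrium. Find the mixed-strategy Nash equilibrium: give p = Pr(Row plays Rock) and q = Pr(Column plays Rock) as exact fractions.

p = 1/10, q = 9/14

In a mixed NE each player is indifferent between their pure strategies, so the opponent's mix sets the indifference.
Column indifferent between Rock and Paper: p·3 + (1−p)·0 = p·(-6) + (1−p)·1 ⟹ 0 + 3p = 1 + (-7)p ⟹ p = 1/10.
Row indifferent between Rock and Paper: q·(-9) + (1−q)·1 = q·(-4) + (1−q)·(-8) ⟹ 1 + (-10)q = (-8) + 4q ⟹ q = 9/14.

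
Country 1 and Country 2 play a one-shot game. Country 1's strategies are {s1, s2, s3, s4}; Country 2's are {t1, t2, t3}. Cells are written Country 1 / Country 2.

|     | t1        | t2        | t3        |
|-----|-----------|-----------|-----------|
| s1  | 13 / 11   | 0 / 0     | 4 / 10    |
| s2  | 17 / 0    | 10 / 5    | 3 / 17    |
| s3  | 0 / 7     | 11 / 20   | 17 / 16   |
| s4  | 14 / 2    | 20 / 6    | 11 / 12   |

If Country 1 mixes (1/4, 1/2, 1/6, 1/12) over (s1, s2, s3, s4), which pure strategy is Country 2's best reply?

Compute Country 2's expected payoff from each pure strategy against the given mix.
t1: (1/4)·11 + (1/2)·0 + (1/6)·7 + (1/12)·2 = 49/12
t2: (1/4)·0 + (1/2)·5 + (1/6)·20 + (1/12)·6 = 19/3
t3: (1/4)·10 + (1/2)·17 + (1/6)·16 + (1/12)·12 = 44/3
Highest expected payoff is 44/3, from t3.

t3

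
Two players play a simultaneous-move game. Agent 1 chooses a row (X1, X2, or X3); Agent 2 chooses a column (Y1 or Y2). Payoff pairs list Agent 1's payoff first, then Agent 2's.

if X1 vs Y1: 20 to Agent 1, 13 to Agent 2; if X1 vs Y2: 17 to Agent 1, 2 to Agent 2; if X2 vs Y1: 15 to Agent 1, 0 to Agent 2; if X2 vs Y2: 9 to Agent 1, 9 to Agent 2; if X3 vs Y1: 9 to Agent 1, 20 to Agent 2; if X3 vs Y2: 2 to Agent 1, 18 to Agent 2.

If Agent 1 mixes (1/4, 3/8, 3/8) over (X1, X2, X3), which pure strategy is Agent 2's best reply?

Agent 2's best reply maximizes expected payoff against the mix.
Y1: (1/4)·13 + (3/8)·0 + (3/8)·20 = 43/4
Y2: (1/4)·2 + (3/8)·9 + (3/8)·18 = 85/8
Highest expected payoff is 43/4, from Y1.

Y1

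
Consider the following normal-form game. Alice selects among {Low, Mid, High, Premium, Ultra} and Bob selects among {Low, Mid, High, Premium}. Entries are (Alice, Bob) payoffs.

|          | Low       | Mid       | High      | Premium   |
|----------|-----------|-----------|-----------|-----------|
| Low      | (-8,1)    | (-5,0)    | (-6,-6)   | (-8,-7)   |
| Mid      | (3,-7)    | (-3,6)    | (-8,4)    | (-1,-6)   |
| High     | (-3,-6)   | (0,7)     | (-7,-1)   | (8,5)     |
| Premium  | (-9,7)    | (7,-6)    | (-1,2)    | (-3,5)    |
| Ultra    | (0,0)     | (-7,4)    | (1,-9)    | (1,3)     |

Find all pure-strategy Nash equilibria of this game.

None

Find each player's best response to every opponent strategy; NE are the intersections.
Alice's best responses — vs Low: Mid (payoff 3); vs Mid: Premium (payoff 7); vs High: Ultra (payoff 1); vs Premium: High (payoff 8).
Bob's best responses — vs Low: Low (payoff 1); vs Mid: Mid (payoff 6); vs High: Mid (payoff 7); vs Premium: Low (payoff 7); vs Ultra: Mid (payoff 4).
No cell has both players best-responding. For instance, Alice's best reply to Premium is High, but against High Bob prefers Mid over Premium.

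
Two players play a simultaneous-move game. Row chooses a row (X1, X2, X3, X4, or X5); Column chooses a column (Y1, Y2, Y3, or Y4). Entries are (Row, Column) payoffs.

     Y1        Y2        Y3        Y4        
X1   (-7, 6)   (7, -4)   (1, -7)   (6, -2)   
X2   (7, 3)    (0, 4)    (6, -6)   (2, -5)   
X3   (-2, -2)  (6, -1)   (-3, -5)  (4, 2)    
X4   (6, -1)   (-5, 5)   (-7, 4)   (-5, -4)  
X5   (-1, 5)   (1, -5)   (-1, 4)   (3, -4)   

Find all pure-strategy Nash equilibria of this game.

No pure-strategy Nash equilibrium

Find each player's best response to every opponent strategy; NE are the intersections.
Row's best responses — vs Y1: X2 (payoff 7); vs Y2: X1 (payoff 7); vs Y3: X2 (payoff 6); vs Y4: X1 (payoff 6).
Column's best responses — vs X1: Y1 (payoff 6); vs X2: Y2 (payoff 4); vs X3: Y4 (payoff 2); vs X4: Y2 (payoff 5); vs X5: Y1 (payoff 5).
No cell has both players best-responding. For instance, Row's best reply to Y3 is X2, but against X2 Column prefers Y2 over Y3.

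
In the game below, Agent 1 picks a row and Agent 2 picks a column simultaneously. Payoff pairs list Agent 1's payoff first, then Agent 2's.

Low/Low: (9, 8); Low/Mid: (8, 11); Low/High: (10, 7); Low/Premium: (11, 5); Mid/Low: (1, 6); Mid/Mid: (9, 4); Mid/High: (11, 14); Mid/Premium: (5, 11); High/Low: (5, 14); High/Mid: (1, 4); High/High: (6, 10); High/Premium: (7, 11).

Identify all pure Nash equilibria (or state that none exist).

(Mid, High)

Check mutual best responses: a cell is a NE iff neither player can gain by unilaterally deviating.
Agent 1's best responses — vs Low: Low (payoff 9); vs Mid: Mid (payoff 9); vs High: Mid (payoff 11); vs Premium: Low (payoff 11).
Agent 2's best responses — vs Low: Mid (payoff 11); vs Mid: High (payoff 14); vs High: Low (payoff 14).
The only mutual best response is (Mid, High); neither player gains by switching there.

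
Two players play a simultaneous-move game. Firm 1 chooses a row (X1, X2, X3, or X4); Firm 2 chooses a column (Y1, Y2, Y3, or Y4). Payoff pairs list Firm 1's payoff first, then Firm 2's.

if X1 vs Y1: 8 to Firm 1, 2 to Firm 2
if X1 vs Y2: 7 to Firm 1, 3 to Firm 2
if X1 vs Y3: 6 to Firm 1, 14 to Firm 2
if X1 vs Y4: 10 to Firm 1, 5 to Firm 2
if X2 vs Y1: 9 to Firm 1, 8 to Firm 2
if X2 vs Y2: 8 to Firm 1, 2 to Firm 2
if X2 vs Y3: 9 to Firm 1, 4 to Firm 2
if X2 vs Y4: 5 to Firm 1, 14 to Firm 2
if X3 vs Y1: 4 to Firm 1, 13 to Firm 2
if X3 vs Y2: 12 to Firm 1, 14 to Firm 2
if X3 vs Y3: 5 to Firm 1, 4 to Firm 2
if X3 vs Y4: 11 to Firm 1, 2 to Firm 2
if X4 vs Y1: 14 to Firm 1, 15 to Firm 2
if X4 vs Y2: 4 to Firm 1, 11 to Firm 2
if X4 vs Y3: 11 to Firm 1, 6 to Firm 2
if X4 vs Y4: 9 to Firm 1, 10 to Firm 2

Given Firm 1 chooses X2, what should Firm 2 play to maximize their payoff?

Y4

With Firm 1 fixed at X2, Firm 2's payoffs are: Y1 → 8, Y2 → 2, Y3 → 4, Y4 → 14.
The maximum is 14, achieved by Y4.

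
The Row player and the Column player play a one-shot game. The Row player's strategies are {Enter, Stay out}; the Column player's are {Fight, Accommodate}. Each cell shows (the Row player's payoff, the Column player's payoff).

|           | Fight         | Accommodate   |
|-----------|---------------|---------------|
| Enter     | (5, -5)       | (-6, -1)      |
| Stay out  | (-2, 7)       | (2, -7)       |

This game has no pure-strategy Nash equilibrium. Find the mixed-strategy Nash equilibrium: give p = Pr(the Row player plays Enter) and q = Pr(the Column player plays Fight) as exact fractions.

Each player's mixing probability is pinned down by making the *other* player indifferent.
The Column player indifferent between Fight and Accommodate: p·(-5) + (1−p)·7 = p·(-1) + (1−p)·(-7) ⟹ 7 + (-12)p = (-7) + 6p ⟹ p = 7/9.
The Row player indifferent between Enter and Stay out: q·5 + (1−q)·(-6) = q·(-2) + (1−q)·2 ⟹ (-6) + 11q = 2 + (-4)q ⟹ q = 8/15.

p = 7/9, q = 8/15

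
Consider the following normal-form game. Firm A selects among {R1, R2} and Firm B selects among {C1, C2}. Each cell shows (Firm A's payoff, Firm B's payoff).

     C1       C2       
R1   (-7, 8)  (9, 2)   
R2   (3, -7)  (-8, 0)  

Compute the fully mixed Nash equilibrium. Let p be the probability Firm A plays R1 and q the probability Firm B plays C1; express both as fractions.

In a mixed NE each player is indifferent between their pure strategies, so the opponent's mix sets the indifference.
Firm B indifferent between C1 and C2: p·8 + (1−p)·(-7) = p·2 + (1−p)·0 ⟹ (-7) + 15p = 0 + 2p ⟹ p = 7/13.
Firm A indifferent between R1 and R2: q·(-7) + (1−q)·9 = q·3 + (1−q)·(-8) ⟹ 9 + (-16)q = (-8) + 11q ⟹ q = 17/27.

p = 7/13, q = 17/27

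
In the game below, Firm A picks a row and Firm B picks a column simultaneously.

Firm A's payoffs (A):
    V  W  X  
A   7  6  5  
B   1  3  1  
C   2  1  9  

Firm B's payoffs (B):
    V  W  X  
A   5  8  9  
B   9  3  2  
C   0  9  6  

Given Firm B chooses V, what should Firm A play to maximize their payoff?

With Firm B fixed at V, Firm A's payoffs are: A → 7, B → 1, C → 2.
The maximum is 7, achieved by A.

A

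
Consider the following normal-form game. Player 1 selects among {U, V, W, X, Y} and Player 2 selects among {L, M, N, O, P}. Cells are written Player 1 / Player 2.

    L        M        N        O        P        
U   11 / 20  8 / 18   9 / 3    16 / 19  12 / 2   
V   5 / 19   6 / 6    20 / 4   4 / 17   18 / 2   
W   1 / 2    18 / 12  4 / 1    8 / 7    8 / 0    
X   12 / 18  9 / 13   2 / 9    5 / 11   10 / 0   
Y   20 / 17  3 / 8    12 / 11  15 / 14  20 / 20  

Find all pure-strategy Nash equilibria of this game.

Check mutual best responses: a cell is a NE iff neither player can gain by unilaterally deviating.
Player 1's best responses — vs L: Y (payoff 20); vs M: W (payoff 18); vs N: V (payoff 20); vs O: U (payoff 16); vs P: Y (payoff 20).
Player 2's best responses — vs U: L (payoff 20); vs V: L (payoff 19); vs W: M (payoff 12); vs X: L (payoff 18); vs Y: P (payoff 20).
Mutual best responses occur at (W, M) and (Y, P); at each, neither player gains by switching.

(W, M) and (Y, P)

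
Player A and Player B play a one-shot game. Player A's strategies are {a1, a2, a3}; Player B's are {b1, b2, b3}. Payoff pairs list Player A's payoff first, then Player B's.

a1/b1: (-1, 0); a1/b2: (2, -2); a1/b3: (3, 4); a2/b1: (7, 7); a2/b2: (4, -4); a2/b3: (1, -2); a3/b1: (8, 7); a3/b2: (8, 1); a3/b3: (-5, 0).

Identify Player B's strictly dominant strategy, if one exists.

Check whether one of Player B's strategies beats all alternatives regardless of what the opponent does.
b1 is not dominant: against a1, b3 gives 4 > 0.
b2 is not dominant: against a1, b1 gives 0 > -2.
b3 is not dominant: against a2, b1 gives 7 > -2.
No single strategy is best against every opponent action.

No strictly dominant strategy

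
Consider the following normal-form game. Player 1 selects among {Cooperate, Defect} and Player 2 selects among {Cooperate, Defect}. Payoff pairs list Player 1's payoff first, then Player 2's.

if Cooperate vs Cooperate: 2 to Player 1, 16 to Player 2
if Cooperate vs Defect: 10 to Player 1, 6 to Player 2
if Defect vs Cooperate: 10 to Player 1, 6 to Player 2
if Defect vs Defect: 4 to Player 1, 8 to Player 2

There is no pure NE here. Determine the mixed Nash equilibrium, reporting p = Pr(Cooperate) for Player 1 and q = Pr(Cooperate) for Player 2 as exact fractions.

p = 1/6, q = 3/7

In a mixed NE each player is indifferent between their pure strategies, so the opponent's mix sets the indifference.
Player 2 indifferent between Cooperate and Defect: p·16 + (1−p)·6 = p·6 + (1−p)·8 ⟹ 6 + 10p = 8 + (-2)p ⟹ p = 1/6.
Player 1 indifferent between Cooperate and Defect: q·2 + (1−q)·10 = q·10 + (1−q)·4 ⟹ 10 + (-8)q = 4 + 6q ⟹ q = 3/7.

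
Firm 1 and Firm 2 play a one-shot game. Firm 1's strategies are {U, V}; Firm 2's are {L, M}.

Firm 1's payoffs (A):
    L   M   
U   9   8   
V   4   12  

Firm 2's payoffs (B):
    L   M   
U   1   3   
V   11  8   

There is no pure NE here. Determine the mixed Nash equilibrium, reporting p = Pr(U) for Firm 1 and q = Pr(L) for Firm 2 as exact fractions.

p = 3/5, q = 4/9

In a mixed NE each player is indifferent between their pure strategies, so the opponent's mix sets the indifference.
Firm 2 indifferent between L and M: p·1 + (1−p)·11 = p·3 + (1−p)·8 ⟹ 11 + (-10)p = 8 + (-5)p ⟹ p = 3/5.
Firm 1 indifferent between U and V: q·9 + (1−q)·8 = q·4 + (1−q)·12 ⟹ 8 + 1q = 12 + (-8)q ⟹ q = 4/9.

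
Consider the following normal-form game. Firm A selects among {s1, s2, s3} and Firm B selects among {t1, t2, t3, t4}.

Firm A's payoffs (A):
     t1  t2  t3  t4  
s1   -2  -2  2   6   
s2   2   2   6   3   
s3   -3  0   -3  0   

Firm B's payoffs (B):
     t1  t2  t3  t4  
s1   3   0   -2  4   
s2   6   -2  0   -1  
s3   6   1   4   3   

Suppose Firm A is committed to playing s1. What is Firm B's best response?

With Firm A fixed at s1, Firm B's payoffs are: t1 → 3, t2 → 0, t3 → -2, t4 → 4.
The maximum is 4, achieved by t4.

t4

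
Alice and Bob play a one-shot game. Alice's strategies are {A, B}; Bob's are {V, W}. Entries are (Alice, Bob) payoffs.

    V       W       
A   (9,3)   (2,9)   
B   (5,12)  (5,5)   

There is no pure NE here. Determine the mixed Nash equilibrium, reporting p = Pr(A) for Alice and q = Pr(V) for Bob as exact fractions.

In a mixed NE each player is indifferent between their pure strategies, so the opponent's mix sets the indifference.
Bob indifferent between V and W: p·3 + (1−p)·12 = p·9 + (1−p)·5 ⟹ 12 + (-9)p = 5 + 4p ⟹ p = 7/13.
Alice indifferent between A and B: q·9 + (1−q)·2 = q·5 + (1−q)·5 ⟹ 2 + 7q = 5 + 0q ⟹ q = 3/7.

p = 7/13, q = 3/7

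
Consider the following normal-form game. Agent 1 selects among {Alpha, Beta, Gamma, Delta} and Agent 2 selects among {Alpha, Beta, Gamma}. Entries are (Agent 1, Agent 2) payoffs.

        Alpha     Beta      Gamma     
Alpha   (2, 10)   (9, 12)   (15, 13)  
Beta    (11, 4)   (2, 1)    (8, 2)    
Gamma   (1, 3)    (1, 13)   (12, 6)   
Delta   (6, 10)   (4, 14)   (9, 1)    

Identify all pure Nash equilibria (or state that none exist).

(Alpha, Gamma) and (Beta, Alpha)

Check mutual best responses: a cell is a NE iff neither player can gain by unilaterally deviating.
Agent 1's best responses — vs Alpha: Beta (payoff 11); vs Beta: Alpha (payoff 9); vs Gamma: Alpha (payoff 15).
Agent 2's best responses — vs Alpha: Gamma (payoff 13); vs Beta: Alpha (payoff 4); vs Gamma: Beta (payoff 13); vs Delta: Beta (payoff 14).
Mutual best responses occur at (Alpha, Gamma) and (Beta, Alpha); at each, neither player gains by switching.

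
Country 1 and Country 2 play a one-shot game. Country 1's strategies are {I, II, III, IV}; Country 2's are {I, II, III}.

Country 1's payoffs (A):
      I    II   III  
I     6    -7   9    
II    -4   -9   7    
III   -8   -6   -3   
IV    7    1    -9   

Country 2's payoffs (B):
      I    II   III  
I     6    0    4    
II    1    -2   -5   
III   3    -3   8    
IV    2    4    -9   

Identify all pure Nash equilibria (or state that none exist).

(IV, II)

Check mutual best responses: a cell is a NE iff neither player can gain by unilaterally deviating.
Country 1's best responses — vs I: IV (payoff 7); vs II: IV (payoff 1); vs III: I (payoff 9).
Country 2's best responses — vs I: I (payoff 6); vs II: I (payoff 1); vs III: III (payoff 8); vs IV: II (payoff 4).
The only mutual best response is (IV, II); neither player gains by switching there.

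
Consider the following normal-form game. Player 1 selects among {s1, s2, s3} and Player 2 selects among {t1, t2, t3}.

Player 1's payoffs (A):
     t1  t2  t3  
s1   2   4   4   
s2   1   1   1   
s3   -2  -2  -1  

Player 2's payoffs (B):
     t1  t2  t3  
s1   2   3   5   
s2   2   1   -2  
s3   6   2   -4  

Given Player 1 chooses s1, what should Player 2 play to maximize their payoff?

t3

With Player 1 fixed at s1, Player 2's payoffs are: t1 → 2, t2 → 3, t3 → 5.
The maximum is 5, achieved by t3.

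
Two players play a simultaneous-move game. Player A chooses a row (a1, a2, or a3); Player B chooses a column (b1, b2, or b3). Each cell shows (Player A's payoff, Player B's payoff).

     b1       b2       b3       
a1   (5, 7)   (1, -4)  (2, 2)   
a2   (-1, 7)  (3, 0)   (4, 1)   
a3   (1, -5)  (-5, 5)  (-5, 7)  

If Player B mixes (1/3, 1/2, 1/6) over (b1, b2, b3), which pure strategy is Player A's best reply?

Player A's best reply maximizes expected payoff against the mix.
a1: (1/3)·5 + (1/2)·1 + (1/6)·2 = 5/2
a2: (1/3)·(-1) + (1/2)·3 + (1/6)·4 = 11/6
a3: (1/3)·1 + (1/2)·(-5) + (1/6)·(-5) = -3
Highest expected payoff is 5/2, from a1.

a1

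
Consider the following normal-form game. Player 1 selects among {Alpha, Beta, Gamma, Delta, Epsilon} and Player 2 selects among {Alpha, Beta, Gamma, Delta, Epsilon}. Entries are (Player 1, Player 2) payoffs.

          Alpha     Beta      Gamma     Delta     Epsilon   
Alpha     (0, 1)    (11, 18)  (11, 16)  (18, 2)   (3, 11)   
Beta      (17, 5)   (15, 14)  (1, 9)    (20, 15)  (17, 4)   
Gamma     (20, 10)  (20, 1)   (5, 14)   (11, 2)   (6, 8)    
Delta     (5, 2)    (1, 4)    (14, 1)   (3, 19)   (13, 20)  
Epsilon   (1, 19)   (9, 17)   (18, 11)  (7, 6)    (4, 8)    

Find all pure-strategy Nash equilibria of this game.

(Beta, Delta)

Find each player's best response to every opponent strategy; NE are the intersections.
Player 1's best responses — vs Alpha: Gamma (payoff 20); vs Beta: Gamma (payoff 20); vs Gamma: Epsilon (payoff 18); vs Delta: Beta (payoff 20); vs Epsilon: Beta (payoff 17).
Player 2's best responses — vs Alpha: Beta (payoff 18); vs Beta: Delta (payoff 15); vs Gamma: Gamma (payoff 14); vs Delta: Epsilon (payoff 20); vs Epsilon: Alpha (payoff 19).
The only mutual best response is (Beta, Delta); neither player gains by switching there.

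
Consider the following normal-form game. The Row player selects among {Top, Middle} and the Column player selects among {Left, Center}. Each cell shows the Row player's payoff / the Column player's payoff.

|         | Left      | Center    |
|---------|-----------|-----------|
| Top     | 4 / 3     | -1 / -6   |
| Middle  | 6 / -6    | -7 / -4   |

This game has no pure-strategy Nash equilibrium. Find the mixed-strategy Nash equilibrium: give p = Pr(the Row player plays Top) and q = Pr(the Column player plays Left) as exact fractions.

In a mixed NE each player is indifferent between their pure strategies, so the opponent's mix sets the indifference.
The Column player indifferent between Left and Center: p·3 + (1−p)·(-6) = p·(-6) + (1−p)·(-4) ⟹ (-6) + 9p = (-4) + (-2)p ⟹ p = 2/11.
The Row player indifferent between Top and Middle: q·4 + (1−q)·(-1) = q·6 + (1−q)·(-7) ⟹ (-1) + 5q = (-7) + 13q ⟹ q = 3/4.

p = 2/11, q = 3/4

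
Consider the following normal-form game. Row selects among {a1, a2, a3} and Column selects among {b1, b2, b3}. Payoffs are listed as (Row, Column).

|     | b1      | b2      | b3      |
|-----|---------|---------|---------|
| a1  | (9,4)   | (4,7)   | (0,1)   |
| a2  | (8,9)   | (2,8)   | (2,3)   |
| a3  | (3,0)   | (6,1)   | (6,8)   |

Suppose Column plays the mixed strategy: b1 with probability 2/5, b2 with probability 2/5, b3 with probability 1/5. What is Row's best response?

Compute Row's expected payoff from each pure strategy against the given mix.
a1: (2/5)·9 + (2/5)·4 + (1/5)·0 = 26/5
a2: (2/5)·8 + (2/5)·2 + (1/5)·2 = 22/5
a3: (2/5)·3 + (2/5)·6 + (1/5)·6 = 24/5
Highest expected payoff is 26/5, from a1.

a1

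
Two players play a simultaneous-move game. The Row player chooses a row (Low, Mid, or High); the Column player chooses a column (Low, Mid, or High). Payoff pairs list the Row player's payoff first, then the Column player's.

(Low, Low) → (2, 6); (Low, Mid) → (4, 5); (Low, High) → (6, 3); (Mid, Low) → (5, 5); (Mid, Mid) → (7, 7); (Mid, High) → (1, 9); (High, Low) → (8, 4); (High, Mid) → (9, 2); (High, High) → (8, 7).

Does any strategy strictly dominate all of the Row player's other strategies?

A strategy is strictly dominant if it gives the Row player a strictly higher payoff than every other strategy, against every choice by the opponent.
High strictly dominates: vs Low: 8 > each of {2, 5}; vs Mid: 9 > each of {4, 7}; vs High: 8 > each of {6, 1}.

High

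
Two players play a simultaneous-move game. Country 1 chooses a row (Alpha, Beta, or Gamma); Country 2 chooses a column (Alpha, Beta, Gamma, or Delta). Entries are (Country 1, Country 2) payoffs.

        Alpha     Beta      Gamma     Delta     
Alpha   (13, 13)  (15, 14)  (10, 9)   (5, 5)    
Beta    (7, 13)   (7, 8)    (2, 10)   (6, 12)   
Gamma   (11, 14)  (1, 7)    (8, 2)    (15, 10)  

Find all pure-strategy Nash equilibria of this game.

(Alpha, Beta)

A profile is a Nash equilibrium when each player is best-responding to the other.
Country 1's best responses — vs Alpha: Alpha (payoff 13); vs Beta: Alpha (payoff 15); vs Gamma: Alpha (payoff 10); vs Delta: Gamma (payoff 15).
Country 2's best responses — vs Alpha: Beta (payoff 14); vs Beta: Alpha (payoff 13); vs Gamma: Alpha (payoff 14).
The only mutual best response is (Alpha, Beta); neither player gains by switching there.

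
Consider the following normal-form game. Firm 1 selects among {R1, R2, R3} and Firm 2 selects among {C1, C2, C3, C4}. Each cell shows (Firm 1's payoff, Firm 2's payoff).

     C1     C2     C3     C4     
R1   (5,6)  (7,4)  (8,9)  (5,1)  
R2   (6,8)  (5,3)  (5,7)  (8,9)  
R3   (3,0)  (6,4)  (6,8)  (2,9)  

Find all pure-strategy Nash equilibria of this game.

Find each player's best response to every opponent strategy; NE are the intersections.
Firm 1's best responses — vs C1: R2 (payoff 6); vs C2: R1 (payoff 7); vs C3: R1 (payoff 8); vs C4: R2 (payoff 8).
Firm 2's best responses — vs R1: C3 (payoff 9); vs R2: C4 (payoff 9); vs R3: C4 (payoff 9).
Mutual best responses occur at (R1, C3) and (R2, C4); at each, neither player gains by switching.

(R1, C3) and (R2, C4)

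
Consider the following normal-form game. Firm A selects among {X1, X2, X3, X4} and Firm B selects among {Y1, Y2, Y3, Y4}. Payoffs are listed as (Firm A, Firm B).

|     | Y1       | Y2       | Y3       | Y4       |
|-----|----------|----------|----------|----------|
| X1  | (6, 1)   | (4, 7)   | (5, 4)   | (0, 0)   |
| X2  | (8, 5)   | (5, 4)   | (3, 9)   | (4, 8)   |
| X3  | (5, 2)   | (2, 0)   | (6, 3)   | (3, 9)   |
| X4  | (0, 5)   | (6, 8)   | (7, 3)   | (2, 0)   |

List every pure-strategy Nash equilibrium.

(X4, Y2)

A profile is a Nash equilibrium when each player is best-responding to the other.
Firm A's best responses — vs Y1: X2 (payoff 8); vs Y2: X4 (payoff 6); vs Y3: X4 (payoff 7); vs Y4: X2 (payoff 4).
Firm B's best responses — vs X1: Y2 (payoff 7); vs X2: Y3 (payoff 9); vs X3: Y4 (payoff 9); vs X4: Y2 (payoff 8).
The only mutual best response is (X4, Y2); neither player gains by switching there.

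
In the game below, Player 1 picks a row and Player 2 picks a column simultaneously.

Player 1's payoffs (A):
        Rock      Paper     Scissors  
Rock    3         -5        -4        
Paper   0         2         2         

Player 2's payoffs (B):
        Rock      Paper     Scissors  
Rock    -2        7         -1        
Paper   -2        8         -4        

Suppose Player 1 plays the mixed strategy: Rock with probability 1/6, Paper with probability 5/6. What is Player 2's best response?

Paper

Compute Player 2's expected payoff from each pure strategy against the given mix.
Rock: (1/6)·(-2) + (5/6)·(-2) = -2
Paper: (1/6)·7 + (5/6)·8 = 47/6
Scissors: (1/6)·(-1) + (5/6)·(-4) = -7/2
Highest expected payoff is 47/6, from Paper.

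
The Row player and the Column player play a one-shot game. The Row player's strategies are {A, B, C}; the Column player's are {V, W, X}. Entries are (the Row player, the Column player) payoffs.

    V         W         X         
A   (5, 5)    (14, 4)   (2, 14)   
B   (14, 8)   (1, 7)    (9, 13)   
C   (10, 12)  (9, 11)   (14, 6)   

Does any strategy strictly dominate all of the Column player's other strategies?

Check whether one of the Column player's strategies beats all alternatives regardless of what the opponent does.
V is not dominant: against A, X gives 14 > 5.
W is not dominant: against A, V gives 5 > 4.
X is not dominant: against C, V gives 12 > 6.
No single strategy is best against every opponent action.

No strictly dominant strategy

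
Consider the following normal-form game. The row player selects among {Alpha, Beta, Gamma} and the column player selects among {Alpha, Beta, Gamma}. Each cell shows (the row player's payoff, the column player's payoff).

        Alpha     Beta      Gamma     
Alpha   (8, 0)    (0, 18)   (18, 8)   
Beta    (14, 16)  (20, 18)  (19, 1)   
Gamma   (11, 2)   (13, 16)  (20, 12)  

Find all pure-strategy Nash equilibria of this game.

Find each player's best response to every opponent strategy; NE are the intersections.
The row player's best responses — vs Alpha: Beta (payoff 14); vs Beta: Beta (payoff 20); vs Gamma: Gamma (payoff 20).
The column player's best responses — vs Alpha: Beta (payoff 18); vs Beta: Beta (payoff 18); vs Gamma: Beta (payoff 16).
The only mutual best response is (Beta, Beta); neither player gains by switching there.

(Beta, Beta)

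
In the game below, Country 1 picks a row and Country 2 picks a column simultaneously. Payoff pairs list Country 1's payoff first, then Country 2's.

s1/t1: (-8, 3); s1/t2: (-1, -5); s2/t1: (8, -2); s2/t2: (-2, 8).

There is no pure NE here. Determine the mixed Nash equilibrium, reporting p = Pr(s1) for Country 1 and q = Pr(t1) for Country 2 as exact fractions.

In a mixed NE each player is indifferent between their pure strategies, so the opponent's mix sets the indifference.
Country 2 indifferent between t1 and t2: p·3 + (1−p)·(-2) = p·(-5) + (1−p)·8 ⟹ (-2) + 5p = 8 + (-13)p ⟹ p = 5/9.
Country 1 indifferent between s1 and s2: q·(-8) + (1−q)·(-1) = q·8 + (1−q)·(-2) ⟹ (-1) + (-7)q = (-2) + 10q ⟹ q = 1/17.

p = 5/9, q = 1/17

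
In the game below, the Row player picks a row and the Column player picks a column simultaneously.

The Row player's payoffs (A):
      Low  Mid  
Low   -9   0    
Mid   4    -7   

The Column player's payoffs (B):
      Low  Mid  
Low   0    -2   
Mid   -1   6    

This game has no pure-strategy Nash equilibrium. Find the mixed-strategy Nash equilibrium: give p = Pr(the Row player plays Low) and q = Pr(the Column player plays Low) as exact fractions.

p = 7/9, q = 7/20

In a mixed NE each player is indifferent between their pure strategies, so the opponent's mix sets the indifference.
The Column player indifferent between Low and Mid: p·0 + (1−p)·(-1) = p·(-2) + (1−p)·6 ⟹ (-1) + 1p = 6 + (-8)p ⟹ p = 7/9.
The Row player indifferent between Low and Mid: q·(-9) + (1−q)·0 = q·4 + (1−q)·(-7) ⟹ 0 + (-9)q = (-7) + 11q ⟹ q = 7/20.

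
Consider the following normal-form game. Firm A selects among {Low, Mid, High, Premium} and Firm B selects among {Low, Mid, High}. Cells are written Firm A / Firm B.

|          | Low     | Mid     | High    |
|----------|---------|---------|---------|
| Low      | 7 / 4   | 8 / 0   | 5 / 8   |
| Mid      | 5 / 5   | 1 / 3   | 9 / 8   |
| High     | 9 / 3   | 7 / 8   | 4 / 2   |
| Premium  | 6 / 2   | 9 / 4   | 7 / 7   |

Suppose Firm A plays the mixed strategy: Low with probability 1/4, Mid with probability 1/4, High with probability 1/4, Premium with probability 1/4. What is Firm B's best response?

High

Firm B's best reply maximizes expected payoff against the mix.
Low: (1/4)·4 + (1/4)·5 + (1/4)·3 + (1/4)·2 = 7/2
Mid: (1/4)·0 + (1/4)·3 + (1/4)·8 + (1/4)·4 = 15/4
High: (1/4)·8 + (1/4)·8 + (1/4)·2 + (1/4)·7 = 25/4
Highest expected payoff is 25/4, from High.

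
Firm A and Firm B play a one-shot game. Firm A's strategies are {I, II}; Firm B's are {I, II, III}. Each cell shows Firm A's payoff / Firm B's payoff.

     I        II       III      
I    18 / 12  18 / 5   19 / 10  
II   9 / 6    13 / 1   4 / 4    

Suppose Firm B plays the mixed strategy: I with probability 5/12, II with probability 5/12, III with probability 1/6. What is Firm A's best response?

Compute Firm A's expected payoff from each pure strategy against the given mix.
I: (5/12)·18 + (5/12)·18 + (1/6)·19 = 109/6
II: (5/12)·9 + (5/12)·13 + (1/6)·4 = 59/6
Highest expected payoff is 109/6, from I.

I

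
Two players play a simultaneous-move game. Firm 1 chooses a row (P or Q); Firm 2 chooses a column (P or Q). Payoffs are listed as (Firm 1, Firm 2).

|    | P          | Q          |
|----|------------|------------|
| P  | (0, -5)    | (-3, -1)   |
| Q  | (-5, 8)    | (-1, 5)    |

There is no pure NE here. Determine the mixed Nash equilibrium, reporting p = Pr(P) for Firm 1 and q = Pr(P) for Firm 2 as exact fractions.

In a mixed NE each player is indifferent between their pure strategies, so the opponent's mix sets the indifference.
Firm 2 indifferent between P and Q: p·(-5) + (1−p)·8 = p·(-1) + (1−p)·5 ⟹ 8 + (-13)p = 5 + (-6)p ⟹ p = 3/7.
Firm 1 indifferent between P and Q: q·0 + (1−q)·(-3) = q·(-5) + (1−q)·(-1) ⟹ (-3) + 3q = (-1) + (-4)q ⟹ q = 2/7.

p = 3/7, q = 2/7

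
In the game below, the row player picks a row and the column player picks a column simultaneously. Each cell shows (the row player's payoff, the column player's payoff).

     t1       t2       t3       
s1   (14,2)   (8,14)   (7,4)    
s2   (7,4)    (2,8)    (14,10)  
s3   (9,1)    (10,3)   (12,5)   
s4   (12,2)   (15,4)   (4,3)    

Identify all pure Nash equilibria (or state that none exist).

Check mutual best responses: a cell is a NE iff neither player can gain by unilaterally deviating.
The row player's best responses — vs t1: s1 (payoff 14); vs t2: s4 (payoff 15); vs t3: s2 (payoff 14).
The column player's best responses — vs s1: t2 (payoff 14); vs s2: t3 (payoff 10); vs s3: t3 (payoff 5); vs s4: t2 (payoff 4).
Mutual best responses occur at (s2, t3) and (s4, t2); at each, neither player gains by switching.

(s2, t3) and (s4, t2)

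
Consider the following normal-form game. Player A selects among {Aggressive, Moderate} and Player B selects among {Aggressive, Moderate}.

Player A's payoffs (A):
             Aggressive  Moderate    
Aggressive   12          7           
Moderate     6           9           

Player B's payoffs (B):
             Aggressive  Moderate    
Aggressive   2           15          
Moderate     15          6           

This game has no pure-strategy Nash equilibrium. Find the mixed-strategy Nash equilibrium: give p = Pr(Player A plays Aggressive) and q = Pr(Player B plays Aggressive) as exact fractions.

p = 9/22, q = 1/4

In a mixed NE each player is indifferent between their pure strategies, so the opponent's mix sets the indifference.
Player B indifferent between Aggressive and Moderate: p·2 + (1−p)·15 = p·15 + (1−p)·6 ⟹ 15 + (-13)p = 6 + 9p ⟹ p = 9/22.
Player A indifferent between Aggressive and Moderate: q·12 + (1−q)·7 = q·6 + (1−q)·9 ⟹ 7 + 5q = 9 + (-3)q ⟹ q = 1/4.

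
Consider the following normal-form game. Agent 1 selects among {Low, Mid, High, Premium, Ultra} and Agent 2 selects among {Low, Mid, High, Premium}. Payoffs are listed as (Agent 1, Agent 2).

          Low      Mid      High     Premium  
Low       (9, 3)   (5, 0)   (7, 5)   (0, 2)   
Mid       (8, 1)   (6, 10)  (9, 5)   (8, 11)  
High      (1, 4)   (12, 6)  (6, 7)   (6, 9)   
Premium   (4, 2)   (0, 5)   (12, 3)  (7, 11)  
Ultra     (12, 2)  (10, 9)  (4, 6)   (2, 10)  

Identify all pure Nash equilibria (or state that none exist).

(Mid, Premium)

A profile is a Nash equilibrium when each player is best-responding to the other.
Agent 1's best responses — vs Low: Ultra (payoff 12); vs Mid: High (payoff 12); vs High: Premium (payoff 12); vs Premium: Mid (payoff 8).
Agent 2's best responses — vs Low: High (payoff 5); vs Mid: Premium (payoff 11); vs High: Premium (payoff 9); vs Premium: Premium (payoff 11); vs Ultra: Premium (payoff 10).
The only mutual best response is (Mid, Premium); neither player gains by switching there.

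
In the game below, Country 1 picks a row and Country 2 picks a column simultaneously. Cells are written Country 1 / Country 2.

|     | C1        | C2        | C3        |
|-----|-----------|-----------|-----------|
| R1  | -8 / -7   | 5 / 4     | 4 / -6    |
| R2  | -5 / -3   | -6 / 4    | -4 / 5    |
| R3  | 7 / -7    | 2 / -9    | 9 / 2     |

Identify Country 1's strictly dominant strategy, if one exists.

A strategy is strictly dominant if it gives Country 1 a strictly higher payoff than every other strategy, against every choice by the opponent.
R1 is not dominant: against C1, R2 gives -5 > -8.
R2 is not dominant: against C1, R3 gives 7 > -5.
R3 is not dominant: against C2, R1 gives 5 > 2.
No single strategy is best against every opponent action.

No strictly dominant strategy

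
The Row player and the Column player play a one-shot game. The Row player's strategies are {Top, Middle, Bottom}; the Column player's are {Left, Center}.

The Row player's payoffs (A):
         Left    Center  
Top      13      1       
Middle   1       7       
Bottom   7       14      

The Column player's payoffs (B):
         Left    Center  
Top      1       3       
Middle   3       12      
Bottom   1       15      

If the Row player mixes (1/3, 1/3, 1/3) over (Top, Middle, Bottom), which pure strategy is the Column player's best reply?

Center

The Column player's best reply maximizes expected payoff against the mix.
Left: (1/3)·1 + (1/3)·3 + (1/3)·1 = 5/3
Center: (1/3)·3 + (1/3)·12 + (1/3)·15 = 10
Highest expected payoff is 10, from Center.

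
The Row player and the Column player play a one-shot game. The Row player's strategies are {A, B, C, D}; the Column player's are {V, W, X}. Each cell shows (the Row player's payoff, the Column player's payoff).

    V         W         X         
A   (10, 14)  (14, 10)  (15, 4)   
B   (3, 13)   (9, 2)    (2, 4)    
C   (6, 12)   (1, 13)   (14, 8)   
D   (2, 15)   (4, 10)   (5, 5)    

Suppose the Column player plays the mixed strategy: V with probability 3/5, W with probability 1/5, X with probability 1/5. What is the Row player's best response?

A

Compute the Row player's expected payoff from each pure strategy against the given mix.
A: (3/5)·10 + (1/5)·14 + (1/5)·15 = 59/5
B: (3/5)·3 + (1/5)·9 + (1/5)·2 = 4
C: (3/5)·6 + (1/5)·1 + (1/5)·14 = 33/5
D: (3/5)·2 + (1/5)·4 + (1/5)·5 = 3
Highest expected payoff is 59/5, from A.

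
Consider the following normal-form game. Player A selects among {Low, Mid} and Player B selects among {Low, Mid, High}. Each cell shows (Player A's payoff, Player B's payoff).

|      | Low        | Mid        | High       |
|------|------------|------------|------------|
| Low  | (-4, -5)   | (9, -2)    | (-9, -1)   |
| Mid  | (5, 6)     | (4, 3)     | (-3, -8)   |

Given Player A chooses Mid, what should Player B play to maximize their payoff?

Low

With Player A fixed at Mid, Player B's payoffs are: Low → 6, Mid → 3, High → -8.
The maximum is 6, achieved by Low.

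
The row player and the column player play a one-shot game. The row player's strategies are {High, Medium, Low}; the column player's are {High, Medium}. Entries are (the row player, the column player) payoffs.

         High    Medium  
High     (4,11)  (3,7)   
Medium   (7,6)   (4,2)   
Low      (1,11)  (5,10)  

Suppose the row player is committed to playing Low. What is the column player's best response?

With the row player fixed at Low, the column player's payoffs are: High → 11, Medium → 10.
The maximum is 11, achieved by High.

High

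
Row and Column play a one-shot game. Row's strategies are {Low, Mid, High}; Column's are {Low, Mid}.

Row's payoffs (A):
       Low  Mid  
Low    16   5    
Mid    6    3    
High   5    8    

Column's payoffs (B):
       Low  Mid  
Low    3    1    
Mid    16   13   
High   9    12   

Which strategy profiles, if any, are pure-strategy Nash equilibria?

Check mutual best responses: a cell is a NE iff neither player can gain by unilaterally deviating.
Row's best responses — vs Low: Low (payoff 16); vs Mid: High (payoff 8).
Column's best responses — vs Low: Low (payoff 3); vs Mid: Low (payoff 16); vs High: Mid (payoff 12).
Mutual best responses occur at (Low, Low) and (High, Mid); at each, neither player gains by switching.

(Low, Low) and (High, Mid)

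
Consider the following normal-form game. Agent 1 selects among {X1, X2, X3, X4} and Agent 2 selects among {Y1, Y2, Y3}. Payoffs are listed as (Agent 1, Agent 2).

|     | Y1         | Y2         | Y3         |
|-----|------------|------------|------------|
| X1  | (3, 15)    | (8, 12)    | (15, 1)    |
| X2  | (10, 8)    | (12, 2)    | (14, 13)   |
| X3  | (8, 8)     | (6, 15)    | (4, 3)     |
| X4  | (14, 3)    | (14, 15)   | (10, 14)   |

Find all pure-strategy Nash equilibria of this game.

(X4, Y2)

Check mutual best responses: a cell is a NE iff neither player can gain by unilaterally deviating.
Agent 1's best responses — vs Y1: X4 (payoff 14); vs Y2: X4 (payoff 14); vs Y3: X1 (payoff 15).
Agent 2's best responses — vs X1: Y1 (payoff 15); vs X2: Y3 (payoff 13); vs X3: Y2 (payoff 15); vs X4: Y2 (payoff 15).
The only mutual best response is (X4, Y2); neither player gains by switching there.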